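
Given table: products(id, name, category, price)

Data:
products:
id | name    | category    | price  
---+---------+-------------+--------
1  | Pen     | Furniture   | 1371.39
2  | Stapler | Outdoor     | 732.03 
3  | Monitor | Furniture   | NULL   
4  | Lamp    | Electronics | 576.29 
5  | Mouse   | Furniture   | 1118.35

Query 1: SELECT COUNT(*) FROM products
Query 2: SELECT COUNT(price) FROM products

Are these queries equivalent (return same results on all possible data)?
No, not equivalent

Query 1 returns: [(5,)]
Query 2 returns: [(4,)]

Reason: COUNT(*) includes NULLs, COUNT(column) excludes them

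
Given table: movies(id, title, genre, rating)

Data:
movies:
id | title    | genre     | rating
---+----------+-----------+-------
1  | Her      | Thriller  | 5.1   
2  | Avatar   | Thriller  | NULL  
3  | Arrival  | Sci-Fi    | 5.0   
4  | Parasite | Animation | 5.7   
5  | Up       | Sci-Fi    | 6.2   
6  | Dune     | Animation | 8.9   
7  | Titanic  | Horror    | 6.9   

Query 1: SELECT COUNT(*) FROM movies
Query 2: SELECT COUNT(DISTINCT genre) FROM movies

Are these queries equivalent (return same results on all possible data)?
No, not equivalent

Query 1 returns: [(7,)]
Query 2 returns: [(4,)]

Reason: COUNT(*) counts rows, COUNT(DISTINCT genre) counts unique genres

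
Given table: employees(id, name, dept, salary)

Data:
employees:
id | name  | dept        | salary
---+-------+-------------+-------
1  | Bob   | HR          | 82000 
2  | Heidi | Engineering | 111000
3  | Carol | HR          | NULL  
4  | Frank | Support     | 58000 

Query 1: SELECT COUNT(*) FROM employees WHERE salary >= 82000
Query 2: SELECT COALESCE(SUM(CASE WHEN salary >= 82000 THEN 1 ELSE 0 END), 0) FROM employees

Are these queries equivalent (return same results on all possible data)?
Yes, equivalent

Both queries return: [(2,)]

Reason: COUNT with WHERE vs conditional SUM (COALESCE handles empty-table NULL)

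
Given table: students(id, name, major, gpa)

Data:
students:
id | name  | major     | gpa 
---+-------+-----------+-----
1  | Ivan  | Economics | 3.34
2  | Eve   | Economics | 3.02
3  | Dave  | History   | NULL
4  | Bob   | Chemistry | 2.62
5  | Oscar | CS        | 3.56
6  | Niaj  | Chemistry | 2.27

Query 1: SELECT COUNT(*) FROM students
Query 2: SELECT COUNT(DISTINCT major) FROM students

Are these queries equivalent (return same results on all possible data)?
No, not equivalent

Query 1 returns: [(6,)]
Query 2 returns: [(4,)]

Reason: COUNT(*) counts rows, COUNT(DISTINCT major) counts unique majors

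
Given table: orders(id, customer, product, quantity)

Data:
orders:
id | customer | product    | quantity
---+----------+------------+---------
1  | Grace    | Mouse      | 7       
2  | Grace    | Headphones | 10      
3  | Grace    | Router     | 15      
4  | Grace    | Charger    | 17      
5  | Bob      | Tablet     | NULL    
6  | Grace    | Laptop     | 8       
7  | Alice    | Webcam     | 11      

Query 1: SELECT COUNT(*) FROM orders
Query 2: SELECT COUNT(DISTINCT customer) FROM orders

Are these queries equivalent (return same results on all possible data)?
No, not equivalent

Query 1 returns: [(7,)]
Query 2 returns: [(3,)]

Reason: COUNT(*) counts rows, COUNT(DISTINCT customer) counts unique customers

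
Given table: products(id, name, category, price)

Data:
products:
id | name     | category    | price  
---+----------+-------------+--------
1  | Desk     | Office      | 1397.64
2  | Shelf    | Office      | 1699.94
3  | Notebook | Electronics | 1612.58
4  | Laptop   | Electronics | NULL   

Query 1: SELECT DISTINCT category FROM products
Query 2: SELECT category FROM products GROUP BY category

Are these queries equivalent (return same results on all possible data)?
Yes, equivalent

Both queries return: [('Electronics',), ('Office',)]

Reason: Both get unique categorys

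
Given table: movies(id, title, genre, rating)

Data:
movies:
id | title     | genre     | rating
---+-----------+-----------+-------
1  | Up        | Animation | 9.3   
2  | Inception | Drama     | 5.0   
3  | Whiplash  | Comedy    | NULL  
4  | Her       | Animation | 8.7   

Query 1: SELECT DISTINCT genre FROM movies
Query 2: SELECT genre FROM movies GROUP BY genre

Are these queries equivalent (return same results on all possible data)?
Yes, equivalent

Both queries return: [('Animation',), ('Comedy',), ('Drama',)]

Reason: Both get unique genres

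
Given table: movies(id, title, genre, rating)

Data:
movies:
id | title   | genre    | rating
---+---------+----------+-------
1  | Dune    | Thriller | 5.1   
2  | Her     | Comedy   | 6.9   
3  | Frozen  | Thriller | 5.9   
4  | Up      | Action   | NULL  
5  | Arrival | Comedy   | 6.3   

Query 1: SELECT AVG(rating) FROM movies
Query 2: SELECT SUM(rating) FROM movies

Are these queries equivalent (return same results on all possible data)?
No, not equivalent

Query 1 returns: [(6.05,)]
Query 2 returns: [(24.2,)]

Reason: AVG vs SUM give different aggregate values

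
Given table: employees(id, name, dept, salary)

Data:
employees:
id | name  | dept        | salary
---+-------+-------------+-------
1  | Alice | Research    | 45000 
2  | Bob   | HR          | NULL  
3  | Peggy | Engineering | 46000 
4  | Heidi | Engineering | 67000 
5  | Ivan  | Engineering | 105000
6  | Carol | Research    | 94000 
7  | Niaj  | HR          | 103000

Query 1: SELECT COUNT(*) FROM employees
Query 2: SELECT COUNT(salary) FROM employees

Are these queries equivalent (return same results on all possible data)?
No, not equivalent

Query 1 returns: [(7,)]
Query 2 returns: [(6,)]

Reason: COUNT(*) includes NULLs, COUNT(column) excludes them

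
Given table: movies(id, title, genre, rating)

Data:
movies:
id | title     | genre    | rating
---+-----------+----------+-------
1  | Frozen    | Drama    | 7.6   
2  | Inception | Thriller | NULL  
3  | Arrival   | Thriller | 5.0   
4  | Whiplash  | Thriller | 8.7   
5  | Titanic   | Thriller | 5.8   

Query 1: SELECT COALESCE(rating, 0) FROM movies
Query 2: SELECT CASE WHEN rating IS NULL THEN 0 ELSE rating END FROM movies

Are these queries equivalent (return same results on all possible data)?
Yes, equivalent

Both queries return: [(0,), (5.0,), (5.8,), (7.6,), (8.7,)]

Reason: COALESCE vs CASE for NULL handling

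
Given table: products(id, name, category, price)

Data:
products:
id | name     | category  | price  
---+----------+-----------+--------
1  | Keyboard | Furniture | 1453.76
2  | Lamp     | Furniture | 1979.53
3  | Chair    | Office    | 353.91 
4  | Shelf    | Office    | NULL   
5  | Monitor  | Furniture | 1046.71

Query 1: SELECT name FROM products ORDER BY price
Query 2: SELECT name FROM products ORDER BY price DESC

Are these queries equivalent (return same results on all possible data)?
No, not equivalent

Query 1 returns: [('Shelf',), ('Chair',), ('Monitor',), ('Keyboard',), ('Lamp',)]
Query 2 returns: [('Lamp',), ('Keyboard',), ('Monitor',), ('Chair',), ('Shelf',)]

Reason: ASC vs DESC gives opposite ordering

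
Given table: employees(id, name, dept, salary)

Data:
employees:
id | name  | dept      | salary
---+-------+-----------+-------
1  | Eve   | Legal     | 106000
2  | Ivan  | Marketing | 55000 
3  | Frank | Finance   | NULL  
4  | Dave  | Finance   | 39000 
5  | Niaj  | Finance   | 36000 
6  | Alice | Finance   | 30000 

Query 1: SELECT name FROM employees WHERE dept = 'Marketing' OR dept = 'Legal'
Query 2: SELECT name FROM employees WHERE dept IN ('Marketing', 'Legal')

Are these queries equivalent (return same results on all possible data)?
Yes, equivalent

Both queries return: [('Eve',), ('Ivan',)]

Reason: OR vs IN are equivalent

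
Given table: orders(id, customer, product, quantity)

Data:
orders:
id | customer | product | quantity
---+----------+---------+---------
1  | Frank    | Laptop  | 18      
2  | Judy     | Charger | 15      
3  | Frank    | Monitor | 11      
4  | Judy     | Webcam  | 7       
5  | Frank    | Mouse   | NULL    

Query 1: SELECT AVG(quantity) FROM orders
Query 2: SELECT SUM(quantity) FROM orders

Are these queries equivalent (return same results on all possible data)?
No, not equivalent

Query 1 returns: [(12.75,)]
Query 2 returns: [(51,)]

Reason: AVG vs SUM give different aggregate values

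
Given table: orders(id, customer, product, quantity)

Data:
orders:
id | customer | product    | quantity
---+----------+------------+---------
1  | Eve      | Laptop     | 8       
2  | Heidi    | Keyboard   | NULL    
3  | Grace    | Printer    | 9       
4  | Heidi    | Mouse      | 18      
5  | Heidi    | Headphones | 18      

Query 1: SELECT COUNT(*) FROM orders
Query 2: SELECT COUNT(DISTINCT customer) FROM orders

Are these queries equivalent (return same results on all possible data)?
No, not equivalent

Query 1 returns: [(5,)]
Query 2 returns: [(3,)]

Reason: COUNT(*) counts rows, COUNT(DISTINCT customer) counts unique customers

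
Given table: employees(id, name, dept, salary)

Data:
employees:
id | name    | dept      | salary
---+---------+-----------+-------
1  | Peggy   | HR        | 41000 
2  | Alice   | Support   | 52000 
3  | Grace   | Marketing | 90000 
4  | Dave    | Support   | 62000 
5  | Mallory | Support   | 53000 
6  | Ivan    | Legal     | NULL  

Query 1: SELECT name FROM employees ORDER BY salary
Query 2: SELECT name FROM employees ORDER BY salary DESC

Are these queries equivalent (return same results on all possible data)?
No, not equivalent

Query 1 returns: [('Ivan',), ('Peggy',), ('Alice',), ('Mallory',), ('Dave',), ('Grace',)]
Query 2 returns: [('Grace',), ('Dave',), ('Mallory',), ('Alice',), ('Peggy',), ('Ivan',)]

Reason: ASC vs DESC gives opposite ordering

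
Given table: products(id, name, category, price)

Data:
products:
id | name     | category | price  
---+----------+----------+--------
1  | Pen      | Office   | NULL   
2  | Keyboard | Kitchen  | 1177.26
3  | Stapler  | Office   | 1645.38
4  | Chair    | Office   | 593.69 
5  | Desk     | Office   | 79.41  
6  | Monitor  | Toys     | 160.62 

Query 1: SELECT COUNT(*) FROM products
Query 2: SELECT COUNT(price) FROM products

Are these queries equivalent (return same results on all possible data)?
No, not equivalent

Query 1 returns: [(6,)]
Query 2 returns: [(5,)]

Reason: COUNT(*) includes NULLs, COUNT(column) excludes them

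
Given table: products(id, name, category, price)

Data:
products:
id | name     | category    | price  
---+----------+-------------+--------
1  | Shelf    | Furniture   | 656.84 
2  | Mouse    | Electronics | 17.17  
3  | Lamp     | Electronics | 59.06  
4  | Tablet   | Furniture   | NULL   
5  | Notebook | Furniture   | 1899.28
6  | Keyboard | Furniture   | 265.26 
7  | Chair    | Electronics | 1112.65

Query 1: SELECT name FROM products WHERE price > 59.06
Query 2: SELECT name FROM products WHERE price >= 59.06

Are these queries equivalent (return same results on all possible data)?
No, not equivalent

Query 1 returns: [('Shelf',), ('Notebook',), ('Keyboard',), ('Chair',)]
Query 2 returns: [('Shelf',), ('Lamp',), ('Notebook',), ('Keyboard',), ('Chair',)]

Reason: > vs >= gives different results when price = 59.06 exists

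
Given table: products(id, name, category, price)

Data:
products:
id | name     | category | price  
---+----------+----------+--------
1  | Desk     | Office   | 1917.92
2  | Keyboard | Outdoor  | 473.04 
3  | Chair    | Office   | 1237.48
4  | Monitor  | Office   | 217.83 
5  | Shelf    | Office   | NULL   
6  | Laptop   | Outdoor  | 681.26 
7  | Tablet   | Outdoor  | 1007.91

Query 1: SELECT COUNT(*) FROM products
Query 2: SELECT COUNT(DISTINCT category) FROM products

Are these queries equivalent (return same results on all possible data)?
No, not equivalent

Query 1 returns: [(7,)]
Query 2 returns: [(2,)]

Reason: COUNT(*) counts rows, COUNT(DISTINCT category) counts unique categorys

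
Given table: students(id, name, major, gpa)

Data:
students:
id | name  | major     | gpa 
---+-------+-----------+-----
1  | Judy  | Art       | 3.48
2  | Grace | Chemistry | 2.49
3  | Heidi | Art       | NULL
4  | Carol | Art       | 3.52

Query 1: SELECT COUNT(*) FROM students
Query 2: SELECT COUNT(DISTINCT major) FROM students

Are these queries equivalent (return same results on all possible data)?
No, not equivalent

Query 1 returns: [(4,)]
Query 2 returns: [(2,)]

Reason: COUNT(*) counts rows, COUNT(DISTINCT major) counts unique majors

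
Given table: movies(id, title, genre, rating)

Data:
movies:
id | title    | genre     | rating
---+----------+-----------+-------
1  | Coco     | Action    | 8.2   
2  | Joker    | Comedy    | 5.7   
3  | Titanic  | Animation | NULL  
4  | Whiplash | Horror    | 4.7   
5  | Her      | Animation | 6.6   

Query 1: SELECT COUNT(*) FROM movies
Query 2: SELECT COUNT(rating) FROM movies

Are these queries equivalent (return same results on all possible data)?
No, not equivalent

Query 1 returns: [(5,)]
Query 2 returns: [(4,)]

Reason: COUNT(*) includes NULLs, COUNT(column) excludes them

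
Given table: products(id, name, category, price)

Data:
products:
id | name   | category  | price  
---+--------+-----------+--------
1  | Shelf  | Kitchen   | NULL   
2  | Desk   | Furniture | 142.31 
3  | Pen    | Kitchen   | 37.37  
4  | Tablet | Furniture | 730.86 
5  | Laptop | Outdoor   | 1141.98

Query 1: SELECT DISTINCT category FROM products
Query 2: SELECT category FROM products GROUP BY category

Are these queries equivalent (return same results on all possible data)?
Yes, equivalent

Both queries return: [('Furniture',), ('Kitchen',), ('Outdoor',)]

Reason: Both get unique categorys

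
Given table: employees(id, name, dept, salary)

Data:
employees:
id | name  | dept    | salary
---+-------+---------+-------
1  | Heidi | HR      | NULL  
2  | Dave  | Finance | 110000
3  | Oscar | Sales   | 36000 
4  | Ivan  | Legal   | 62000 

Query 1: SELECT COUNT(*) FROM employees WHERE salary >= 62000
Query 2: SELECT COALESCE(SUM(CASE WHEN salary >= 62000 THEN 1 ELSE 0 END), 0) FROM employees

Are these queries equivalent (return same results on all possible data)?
Yes, equivalent

Both queries return: [(2,)]

Reason: COUNT with WHERE vs conditional SUM (COALESCE handles empty-table NULL)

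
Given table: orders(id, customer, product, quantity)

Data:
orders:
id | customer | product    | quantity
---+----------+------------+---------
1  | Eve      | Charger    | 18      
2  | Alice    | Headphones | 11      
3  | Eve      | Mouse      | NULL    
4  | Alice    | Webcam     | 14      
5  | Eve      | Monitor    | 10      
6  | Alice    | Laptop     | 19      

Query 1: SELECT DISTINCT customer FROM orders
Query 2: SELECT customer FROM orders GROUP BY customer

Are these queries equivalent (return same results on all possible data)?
Yes, equivalent

Both queries return: [('Alice',), ('Eve',)]

Reason: Both get unique customers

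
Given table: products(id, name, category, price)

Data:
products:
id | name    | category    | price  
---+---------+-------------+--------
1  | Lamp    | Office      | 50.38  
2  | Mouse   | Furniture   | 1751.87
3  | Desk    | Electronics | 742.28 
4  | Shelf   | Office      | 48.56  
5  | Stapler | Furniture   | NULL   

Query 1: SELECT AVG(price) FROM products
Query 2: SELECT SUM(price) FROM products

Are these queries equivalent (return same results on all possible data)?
No, not equivalent

Query 1 returns: [(648.2724999999999,)]
Query 2 returns: [(2593.0899999999997,)]

Reason: AVG vs SUM give different aggregate values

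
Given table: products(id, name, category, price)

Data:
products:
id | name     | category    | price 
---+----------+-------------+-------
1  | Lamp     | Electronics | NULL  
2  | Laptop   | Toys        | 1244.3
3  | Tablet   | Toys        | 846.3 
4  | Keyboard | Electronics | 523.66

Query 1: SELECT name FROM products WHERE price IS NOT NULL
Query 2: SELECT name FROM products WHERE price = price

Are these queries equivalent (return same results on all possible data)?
Yes, equivalent

Both queries return: [('Keyboard',), ('Laptop',), ('Tablet',)]

Reason: IS NOT NULL vs self-equality (both exclude NULLs)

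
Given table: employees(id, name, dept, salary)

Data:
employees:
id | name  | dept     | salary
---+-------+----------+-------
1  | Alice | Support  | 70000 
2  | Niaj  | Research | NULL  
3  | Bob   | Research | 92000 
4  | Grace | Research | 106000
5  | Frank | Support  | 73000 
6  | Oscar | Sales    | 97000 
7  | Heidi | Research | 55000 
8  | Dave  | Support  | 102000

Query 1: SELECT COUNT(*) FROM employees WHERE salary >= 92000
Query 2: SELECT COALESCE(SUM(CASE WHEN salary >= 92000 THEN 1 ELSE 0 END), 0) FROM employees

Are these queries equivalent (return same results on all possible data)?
Yes, equivalent

Both queries return: [(4,)]

Reason: COUNT with WHERE vs conditional SUM (COALESCE handles empty-table NULL)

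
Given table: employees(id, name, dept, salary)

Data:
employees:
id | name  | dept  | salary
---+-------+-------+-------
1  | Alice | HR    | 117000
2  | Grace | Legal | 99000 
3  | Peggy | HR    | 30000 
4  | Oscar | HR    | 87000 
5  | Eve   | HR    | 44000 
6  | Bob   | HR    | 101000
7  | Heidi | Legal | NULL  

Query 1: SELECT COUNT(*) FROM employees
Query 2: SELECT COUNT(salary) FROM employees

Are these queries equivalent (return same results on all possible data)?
No, not equivalent

Query 1 returns: [(7,)]
Query 2 returns: [(6,)]

Reason: COUNT(*) includes NULLs, COUNT(column) excludes them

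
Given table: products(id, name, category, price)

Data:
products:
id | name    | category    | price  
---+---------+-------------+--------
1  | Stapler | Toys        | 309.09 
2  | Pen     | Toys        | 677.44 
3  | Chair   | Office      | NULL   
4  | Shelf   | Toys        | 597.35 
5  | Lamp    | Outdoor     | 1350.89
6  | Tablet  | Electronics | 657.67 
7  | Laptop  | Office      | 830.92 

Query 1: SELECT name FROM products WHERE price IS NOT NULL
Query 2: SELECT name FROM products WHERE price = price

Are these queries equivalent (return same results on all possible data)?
Yes, equivalent

Both queries return: [('Lamp',), ('Laptop',), ('Pen',), ('Shelf',), ('Stapler',), ('Tablet',)]

Reason: IS NOT NULL vs self-equality (both exclude NULLs)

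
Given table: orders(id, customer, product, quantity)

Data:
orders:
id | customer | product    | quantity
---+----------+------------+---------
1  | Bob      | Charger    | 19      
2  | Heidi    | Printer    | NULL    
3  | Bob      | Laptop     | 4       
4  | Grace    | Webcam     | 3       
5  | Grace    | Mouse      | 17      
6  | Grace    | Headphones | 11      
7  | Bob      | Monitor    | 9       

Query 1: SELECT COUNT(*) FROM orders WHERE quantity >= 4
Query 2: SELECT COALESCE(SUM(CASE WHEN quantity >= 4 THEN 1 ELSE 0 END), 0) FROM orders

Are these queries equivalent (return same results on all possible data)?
Yes, equivalent

Both queries return: [(5,)]

Reason: COUNT with WHERE vs conditional SUM (COALESCE handles empty-table NULL)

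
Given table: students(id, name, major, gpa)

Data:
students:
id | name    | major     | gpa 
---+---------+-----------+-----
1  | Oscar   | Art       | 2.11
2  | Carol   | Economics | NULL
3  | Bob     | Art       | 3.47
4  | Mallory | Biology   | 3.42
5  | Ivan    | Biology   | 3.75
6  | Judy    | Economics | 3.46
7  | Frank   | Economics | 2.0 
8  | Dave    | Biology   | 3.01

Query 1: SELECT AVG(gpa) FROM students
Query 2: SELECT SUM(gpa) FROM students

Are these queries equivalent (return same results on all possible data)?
No, not equivalent

Query 1 returns: [(3.031428571428571,)]
Query 2 returns: [(21.22,)]

Reason: AVG vs SUM give different aggregate values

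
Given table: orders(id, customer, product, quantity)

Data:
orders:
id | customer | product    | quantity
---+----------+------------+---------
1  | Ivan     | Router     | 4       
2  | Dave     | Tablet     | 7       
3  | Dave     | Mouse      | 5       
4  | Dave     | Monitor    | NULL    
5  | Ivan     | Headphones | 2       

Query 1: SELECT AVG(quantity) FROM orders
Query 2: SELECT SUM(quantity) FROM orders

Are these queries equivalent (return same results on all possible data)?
No, not equivalent

Query 1 returns: [(4.5,)]
Query 2 returns: [(18,)]

Reason: AVG vs SUM give different aggregate values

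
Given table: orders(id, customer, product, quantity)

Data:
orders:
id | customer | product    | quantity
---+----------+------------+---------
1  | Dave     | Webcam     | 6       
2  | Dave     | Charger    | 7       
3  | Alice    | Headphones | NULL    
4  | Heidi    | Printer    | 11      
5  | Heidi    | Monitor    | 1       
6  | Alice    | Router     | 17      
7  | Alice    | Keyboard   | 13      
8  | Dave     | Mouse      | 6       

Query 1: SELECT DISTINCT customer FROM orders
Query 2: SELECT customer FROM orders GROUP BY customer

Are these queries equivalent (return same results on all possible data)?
Yes, equivalent

Both queries return: [('Alice',), ('Dave',), ('Heidi',)]

Reason: Both get unique customers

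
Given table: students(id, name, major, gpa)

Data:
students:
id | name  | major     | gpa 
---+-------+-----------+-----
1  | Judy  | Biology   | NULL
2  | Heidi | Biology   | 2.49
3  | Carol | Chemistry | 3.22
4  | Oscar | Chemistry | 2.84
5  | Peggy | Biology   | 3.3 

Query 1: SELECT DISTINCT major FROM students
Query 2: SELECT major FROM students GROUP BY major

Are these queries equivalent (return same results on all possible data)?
Yes, equivalent

Both queries return: [('Biology',), ('Chemistry',)]

Reason: Both get unique majors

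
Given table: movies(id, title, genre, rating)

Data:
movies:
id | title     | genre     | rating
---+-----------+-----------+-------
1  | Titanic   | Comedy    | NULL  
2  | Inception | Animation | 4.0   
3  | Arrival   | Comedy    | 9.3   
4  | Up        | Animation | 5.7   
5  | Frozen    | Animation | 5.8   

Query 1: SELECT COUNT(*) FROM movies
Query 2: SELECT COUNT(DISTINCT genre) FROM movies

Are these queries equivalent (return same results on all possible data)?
No, not equivalent

Query 1 returns: [(5,)]
Query 2 returns: [(2,)]

Reason: COUNT(*) counts rows, COUNT(DISTINCT genre) counts unique genres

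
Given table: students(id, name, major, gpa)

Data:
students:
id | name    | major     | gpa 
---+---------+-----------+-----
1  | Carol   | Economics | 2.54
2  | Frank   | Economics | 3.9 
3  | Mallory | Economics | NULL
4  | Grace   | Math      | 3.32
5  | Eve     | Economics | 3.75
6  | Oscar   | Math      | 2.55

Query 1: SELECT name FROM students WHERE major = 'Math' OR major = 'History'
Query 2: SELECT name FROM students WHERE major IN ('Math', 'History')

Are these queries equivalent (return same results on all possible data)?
Yes, equivalent

Both queries return: [('Grace',), ('Oscar',)]

Reason: OR vs IN are equivalent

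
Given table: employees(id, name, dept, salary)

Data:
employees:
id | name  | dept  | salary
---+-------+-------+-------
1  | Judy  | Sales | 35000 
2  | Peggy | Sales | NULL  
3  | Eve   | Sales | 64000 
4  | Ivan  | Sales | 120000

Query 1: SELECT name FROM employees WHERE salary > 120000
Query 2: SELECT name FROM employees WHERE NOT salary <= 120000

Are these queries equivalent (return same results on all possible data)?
Yes, equivalent

Both queries return: []

Reason: Both filter salary > 120000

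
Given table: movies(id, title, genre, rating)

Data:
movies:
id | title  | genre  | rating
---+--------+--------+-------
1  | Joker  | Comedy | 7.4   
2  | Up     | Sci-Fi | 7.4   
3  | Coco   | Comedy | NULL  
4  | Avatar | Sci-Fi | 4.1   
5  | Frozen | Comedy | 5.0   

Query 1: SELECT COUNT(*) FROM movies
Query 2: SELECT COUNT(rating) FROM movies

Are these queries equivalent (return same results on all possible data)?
No, not equivalent

Query 1 returns: [(5,)]
Query 2 returns: [(4,)]

Reason: COUNT(*) includes NULLs, COUNT(column) excludes them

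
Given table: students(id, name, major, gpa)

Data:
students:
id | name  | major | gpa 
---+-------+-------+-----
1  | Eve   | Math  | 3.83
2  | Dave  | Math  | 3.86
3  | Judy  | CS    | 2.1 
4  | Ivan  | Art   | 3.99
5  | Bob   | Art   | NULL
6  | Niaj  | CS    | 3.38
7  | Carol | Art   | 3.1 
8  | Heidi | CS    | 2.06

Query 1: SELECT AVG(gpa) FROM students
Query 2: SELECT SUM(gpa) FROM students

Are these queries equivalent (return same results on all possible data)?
No, not equivalent

Query 1 returns: [(3.1885714285714286,)]
Query 2 returns: [(22.32,)]

Reason: AVG vs SUM give different aggregate values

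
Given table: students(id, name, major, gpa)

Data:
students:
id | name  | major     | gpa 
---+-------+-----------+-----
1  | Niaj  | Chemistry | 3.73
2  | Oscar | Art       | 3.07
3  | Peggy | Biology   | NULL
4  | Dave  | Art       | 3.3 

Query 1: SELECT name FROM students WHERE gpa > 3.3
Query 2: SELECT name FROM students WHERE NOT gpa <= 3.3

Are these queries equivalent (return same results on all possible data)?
Yes, equivalent

Both queries return: [('Niaj',)]

Reason: Both filter gpa > 3.3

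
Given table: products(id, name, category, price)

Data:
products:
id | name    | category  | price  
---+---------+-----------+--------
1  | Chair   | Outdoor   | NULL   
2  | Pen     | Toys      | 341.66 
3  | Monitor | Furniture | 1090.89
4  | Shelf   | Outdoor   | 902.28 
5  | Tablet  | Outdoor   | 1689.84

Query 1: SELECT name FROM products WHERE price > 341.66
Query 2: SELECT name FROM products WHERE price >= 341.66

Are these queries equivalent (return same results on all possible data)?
No, not equivalent

Query 1 returns: [('Monitor',), ('Shelf',), ('Tablet',)]
Query 2 returns: [('Pen',), ('Monitor',), ('Shelf',), ('Tablet',)]

Reason: > vs >= gives different results when price = 341.66 exists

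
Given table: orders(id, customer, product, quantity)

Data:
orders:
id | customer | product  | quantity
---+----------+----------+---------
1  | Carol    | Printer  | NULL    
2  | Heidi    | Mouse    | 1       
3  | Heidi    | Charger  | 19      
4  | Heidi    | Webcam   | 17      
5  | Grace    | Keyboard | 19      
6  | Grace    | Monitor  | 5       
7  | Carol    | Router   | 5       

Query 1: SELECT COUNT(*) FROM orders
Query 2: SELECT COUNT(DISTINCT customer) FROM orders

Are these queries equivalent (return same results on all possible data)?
No, not equivalent

Query 1 returns: [(7,)]
Query 2 returns: [(3,)]

Reason: COUNT(*) counts rows, COUNT(DISTINCT customer) counts unique customers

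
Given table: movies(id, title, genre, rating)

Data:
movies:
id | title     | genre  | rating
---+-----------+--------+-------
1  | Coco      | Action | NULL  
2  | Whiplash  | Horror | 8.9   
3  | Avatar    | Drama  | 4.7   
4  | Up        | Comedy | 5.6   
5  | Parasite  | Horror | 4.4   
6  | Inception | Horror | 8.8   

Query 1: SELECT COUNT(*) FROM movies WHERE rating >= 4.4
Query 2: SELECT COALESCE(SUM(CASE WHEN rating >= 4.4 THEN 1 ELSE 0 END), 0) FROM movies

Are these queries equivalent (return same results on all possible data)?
Yes, equivalent

Both queries return: [(5,)]

Reason: COUNT with WHERE vs conditional SUM (COALESCE handles empty-table NULL)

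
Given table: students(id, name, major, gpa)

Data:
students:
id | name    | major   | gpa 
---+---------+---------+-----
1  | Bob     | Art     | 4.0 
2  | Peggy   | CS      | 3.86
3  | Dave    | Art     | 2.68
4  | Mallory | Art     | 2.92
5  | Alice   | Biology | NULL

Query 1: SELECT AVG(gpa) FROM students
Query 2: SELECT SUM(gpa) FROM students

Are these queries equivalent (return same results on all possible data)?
No, not equivalent

Query 1 returns: [(3.365,)]
Query 2 returns: [(13.46,)]

Reason: AVG vs SUM give different aggregate values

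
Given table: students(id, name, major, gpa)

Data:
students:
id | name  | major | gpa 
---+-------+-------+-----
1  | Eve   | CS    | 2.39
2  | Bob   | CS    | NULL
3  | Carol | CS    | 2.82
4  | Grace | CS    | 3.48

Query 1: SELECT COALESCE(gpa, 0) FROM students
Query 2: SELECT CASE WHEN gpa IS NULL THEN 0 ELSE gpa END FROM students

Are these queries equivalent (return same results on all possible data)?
Yes, equivalent

Both queries return: [(0,), (2.39,), (2.82,), (3.48,)]

Reason: COALESCE vs CASE for NULL handling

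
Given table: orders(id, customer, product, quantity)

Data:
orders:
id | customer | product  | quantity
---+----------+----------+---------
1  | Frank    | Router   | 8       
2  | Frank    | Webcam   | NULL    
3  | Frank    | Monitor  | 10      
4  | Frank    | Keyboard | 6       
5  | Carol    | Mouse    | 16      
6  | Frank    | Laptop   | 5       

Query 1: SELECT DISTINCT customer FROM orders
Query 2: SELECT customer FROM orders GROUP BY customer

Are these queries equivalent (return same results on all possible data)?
Yes, equivalent

Both queries return: [('Carol',), ('Frank',)]

Reason: Both get unique customers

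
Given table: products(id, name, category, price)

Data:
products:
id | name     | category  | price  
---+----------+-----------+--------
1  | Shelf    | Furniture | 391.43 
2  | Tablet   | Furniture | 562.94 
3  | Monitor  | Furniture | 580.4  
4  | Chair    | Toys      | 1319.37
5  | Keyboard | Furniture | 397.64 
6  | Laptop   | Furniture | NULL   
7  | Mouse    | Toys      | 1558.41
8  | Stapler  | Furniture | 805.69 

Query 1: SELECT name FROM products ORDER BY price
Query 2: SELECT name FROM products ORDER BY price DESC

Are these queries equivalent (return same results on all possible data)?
No, not equivalent

Query 1 returns: [('Laptop',), ('Shelf',), ('Keyboard',), ('Tablet',), ('Monitor',), ('Stapler',), ('Chair',), ('Mouse',)]
Query 2 returns: [('Mouse',), ('Chair',), ('Stapler',), ('Monitor',), ('Tablet',), ('Keyboard',), ('Shelf',), ('Laptop',)]

Reason: ASC vs DESC gives opposite ordering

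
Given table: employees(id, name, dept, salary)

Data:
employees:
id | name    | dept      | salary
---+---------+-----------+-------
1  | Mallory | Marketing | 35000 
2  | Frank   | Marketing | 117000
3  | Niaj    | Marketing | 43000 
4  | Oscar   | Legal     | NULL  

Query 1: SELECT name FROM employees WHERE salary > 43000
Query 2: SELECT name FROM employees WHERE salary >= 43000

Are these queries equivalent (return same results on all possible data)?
No, not equivalent

Query 1 returns: [('Frank',)]
Query 2 returns: [('Frank',), ('Niaj',)]

Reason: > vs >= gives different results when salary = 43000 exists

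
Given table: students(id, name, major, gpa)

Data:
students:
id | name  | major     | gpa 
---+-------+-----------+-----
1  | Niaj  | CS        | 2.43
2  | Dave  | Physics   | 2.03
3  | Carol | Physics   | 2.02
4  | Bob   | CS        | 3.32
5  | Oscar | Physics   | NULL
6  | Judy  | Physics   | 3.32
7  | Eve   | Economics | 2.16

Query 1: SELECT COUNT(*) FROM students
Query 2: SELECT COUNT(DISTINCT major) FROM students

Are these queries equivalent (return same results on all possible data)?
No, not equivalent

Query 1 returns: [(7,)]
Query 2 returns: [(3,)]

Reason: COUNT(*) counts rows, COUNT(DISTINCT major) counts unique majors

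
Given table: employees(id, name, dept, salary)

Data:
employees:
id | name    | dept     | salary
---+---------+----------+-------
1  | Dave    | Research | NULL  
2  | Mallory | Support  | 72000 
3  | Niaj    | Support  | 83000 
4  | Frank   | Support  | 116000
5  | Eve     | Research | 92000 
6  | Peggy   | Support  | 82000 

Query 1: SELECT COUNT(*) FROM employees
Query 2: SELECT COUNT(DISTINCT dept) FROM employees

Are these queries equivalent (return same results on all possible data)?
No, not equivalent

Query 1 returns: [(6,)]
Query 2 returns: [(2,)]

Reason: COUNT(*) counts rows, COUNT(DISTINCT dept) counts unique depts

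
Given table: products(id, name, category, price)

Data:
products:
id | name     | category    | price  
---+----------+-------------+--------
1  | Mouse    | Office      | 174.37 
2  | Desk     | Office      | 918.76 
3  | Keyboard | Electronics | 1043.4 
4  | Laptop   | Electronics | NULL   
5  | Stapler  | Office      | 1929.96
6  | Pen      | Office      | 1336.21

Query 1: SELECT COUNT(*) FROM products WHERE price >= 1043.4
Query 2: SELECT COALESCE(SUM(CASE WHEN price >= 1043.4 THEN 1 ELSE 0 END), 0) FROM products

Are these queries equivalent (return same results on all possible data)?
Yes, equivalent

Both queries return: [(3,)]

Reason: COUNT with WHERE vs conditional SUM (COALESCE handles empty-table NULL)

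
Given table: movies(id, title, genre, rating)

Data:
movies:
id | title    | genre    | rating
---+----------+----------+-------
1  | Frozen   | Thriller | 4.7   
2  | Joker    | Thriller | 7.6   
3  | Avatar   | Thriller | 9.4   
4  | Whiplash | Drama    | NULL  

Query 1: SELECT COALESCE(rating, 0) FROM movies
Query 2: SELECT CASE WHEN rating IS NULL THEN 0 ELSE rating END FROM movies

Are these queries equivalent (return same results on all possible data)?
Yes, equivalent

Both queries return: [(0,), (4.7,), (7.6,), (9.4,)]

Reason: COALESCE vs CASE for NULL handling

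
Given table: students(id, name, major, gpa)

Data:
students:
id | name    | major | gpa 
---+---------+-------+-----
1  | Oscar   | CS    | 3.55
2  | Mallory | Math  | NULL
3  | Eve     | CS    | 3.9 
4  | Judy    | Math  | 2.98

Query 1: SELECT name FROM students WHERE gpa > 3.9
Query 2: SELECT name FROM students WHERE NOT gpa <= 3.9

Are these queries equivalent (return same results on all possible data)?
Yes, equivalent

Both queries return: []

Reason: Both filter gpa > 3.9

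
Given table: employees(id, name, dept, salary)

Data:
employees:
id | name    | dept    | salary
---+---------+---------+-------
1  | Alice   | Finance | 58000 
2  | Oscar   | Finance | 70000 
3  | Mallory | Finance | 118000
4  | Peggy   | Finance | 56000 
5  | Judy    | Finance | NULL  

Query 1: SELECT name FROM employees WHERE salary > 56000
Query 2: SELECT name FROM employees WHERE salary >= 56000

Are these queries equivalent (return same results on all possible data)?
No, not equivalent

Query 1 returns: [('Alice',), ('Oscar',), ('Mallory',)]
Query 2 returns: [('Alice',), ('Oscar',), ('Mallory',), ('Peggy',)]

Reason: > vs >= gives different results when salary = 56000 exists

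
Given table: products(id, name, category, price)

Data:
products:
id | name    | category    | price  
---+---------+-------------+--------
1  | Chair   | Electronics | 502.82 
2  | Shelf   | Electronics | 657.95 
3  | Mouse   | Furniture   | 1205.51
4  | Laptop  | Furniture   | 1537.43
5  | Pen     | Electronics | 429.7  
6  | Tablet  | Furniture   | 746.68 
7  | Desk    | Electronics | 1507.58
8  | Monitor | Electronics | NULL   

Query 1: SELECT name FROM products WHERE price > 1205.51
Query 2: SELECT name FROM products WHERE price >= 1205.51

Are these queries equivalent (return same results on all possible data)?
No, not equivalent

Query 1 returns: [('Laptop',), ('Desk',)]
Query 2 returns: [('Mouse',), ('Laptop',), ('Desk',)]

Reason: > vs >= gives different results when price = 1205.51 exists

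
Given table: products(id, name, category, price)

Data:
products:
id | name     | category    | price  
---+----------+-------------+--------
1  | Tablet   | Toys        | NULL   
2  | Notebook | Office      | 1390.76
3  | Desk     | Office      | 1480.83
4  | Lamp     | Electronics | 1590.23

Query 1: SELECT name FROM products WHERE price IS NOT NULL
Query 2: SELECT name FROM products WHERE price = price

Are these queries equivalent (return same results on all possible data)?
Yes, equivalent

Both queries return: [('Desk',), ('Lamp',), ('Notebook',)]

Reason: IS NOT NULL vs self-equality (both exclude NULLs)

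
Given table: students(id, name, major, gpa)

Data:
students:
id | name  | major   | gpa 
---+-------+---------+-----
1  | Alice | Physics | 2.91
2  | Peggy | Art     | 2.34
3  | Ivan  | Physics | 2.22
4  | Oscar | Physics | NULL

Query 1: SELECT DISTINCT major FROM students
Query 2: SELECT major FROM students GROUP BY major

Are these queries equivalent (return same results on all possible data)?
Yes, equivalent

Both queries return: [('Art',), ('Physics',)]

Reason: Both get unique majors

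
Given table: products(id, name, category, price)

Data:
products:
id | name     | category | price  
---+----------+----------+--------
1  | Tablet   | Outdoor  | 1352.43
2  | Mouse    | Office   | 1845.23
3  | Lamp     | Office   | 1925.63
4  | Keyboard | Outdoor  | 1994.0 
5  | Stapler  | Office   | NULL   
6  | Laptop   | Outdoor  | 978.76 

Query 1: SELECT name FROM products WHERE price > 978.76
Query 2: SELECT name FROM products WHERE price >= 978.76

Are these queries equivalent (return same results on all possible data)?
No, not equivalent

Query 1 returns: [('Tablet',), ('Mouse',), ('Lamp',), ('Keyboard',)]
Query 2 returns: [('Tablet',), ('Mouse',), ('Lamp',), ('Keyboard',), ('Laptop',)]

Reason: > vs >= gives different results when price = 978.76 exists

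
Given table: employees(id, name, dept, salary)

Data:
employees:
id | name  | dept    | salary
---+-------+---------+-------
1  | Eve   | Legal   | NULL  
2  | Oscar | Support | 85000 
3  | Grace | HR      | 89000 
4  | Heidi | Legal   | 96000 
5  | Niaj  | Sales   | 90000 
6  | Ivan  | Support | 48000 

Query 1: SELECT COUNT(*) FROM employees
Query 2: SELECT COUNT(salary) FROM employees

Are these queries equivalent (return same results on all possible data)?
No, not equivalent

Query 1 returns: [(6,)]
Query 2 returns: [(5,)]

Reason: COUNT(*) includes NULLs, COUNT(column) excludes them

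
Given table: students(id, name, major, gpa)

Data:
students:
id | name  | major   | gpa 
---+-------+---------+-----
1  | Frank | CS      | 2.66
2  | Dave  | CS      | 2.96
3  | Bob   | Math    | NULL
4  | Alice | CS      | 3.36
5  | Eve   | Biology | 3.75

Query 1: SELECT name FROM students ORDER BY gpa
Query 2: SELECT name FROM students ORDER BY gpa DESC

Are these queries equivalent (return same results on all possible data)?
No, not equivalent

Query 1 returns: [('Bob',), ('Frank',), ('Dave',), ('Alice',), ('Eve',)]
Query 2 returns: [('Eve',), ('Alice',), ('Dave',), ('Frank',), ('Bob',)]

Reason: ASC vs DESC gives opposite ordering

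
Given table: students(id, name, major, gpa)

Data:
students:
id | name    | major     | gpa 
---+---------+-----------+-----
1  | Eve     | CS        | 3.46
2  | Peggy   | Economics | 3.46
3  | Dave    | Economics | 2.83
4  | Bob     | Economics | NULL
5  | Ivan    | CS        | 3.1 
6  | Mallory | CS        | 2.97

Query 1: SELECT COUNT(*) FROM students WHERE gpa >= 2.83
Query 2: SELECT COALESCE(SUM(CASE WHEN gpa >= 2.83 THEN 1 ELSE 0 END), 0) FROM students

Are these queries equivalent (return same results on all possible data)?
Yes, equivalent

Both queries return: [(5,)]

Reason: COUNT with WHERE vs conditional SUM (COALESCE handles empty-table NULL)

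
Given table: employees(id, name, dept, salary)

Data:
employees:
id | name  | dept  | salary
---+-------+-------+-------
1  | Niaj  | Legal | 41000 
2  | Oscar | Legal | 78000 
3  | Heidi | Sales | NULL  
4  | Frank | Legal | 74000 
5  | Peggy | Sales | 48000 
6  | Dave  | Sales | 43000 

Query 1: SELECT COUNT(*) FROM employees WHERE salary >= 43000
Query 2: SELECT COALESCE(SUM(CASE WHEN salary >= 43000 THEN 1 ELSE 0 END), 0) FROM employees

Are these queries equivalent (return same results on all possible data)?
Yes, equivalent

Both queries return: [(4,)]

Reason: COUNT with WHERE vs conditional SUM (COALESCE handles empty-table NULL)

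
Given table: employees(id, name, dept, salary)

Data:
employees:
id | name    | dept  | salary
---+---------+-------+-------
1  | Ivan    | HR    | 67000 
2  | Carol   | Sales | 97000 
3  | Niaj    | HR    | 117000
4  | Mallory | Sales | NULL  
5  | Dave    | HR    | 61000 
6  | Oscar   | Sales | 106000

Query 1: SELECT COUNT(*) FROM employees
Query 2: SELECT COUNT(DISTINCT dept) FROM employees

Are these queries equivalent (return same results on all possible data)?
No, not equivalent

Query 1 returns: [(6,)]
Query 2 returns: [(2,)]

Reason: COUNT(*) counts rows, COUNT(DISTINCT dept) counts unique depts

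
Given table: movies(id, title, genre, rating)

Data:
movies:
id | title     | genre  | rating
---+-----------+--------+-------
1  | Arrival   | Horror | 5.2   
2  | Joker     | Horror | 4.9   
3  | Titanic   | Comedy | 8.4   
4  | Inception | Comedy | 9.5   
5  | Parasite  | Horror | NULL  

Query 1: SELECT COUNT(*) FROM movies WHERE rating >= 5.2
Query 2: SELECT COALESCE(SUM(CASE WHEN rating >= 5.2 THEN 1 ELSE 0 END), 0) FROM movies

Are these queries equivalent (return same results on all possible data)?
Yes, equivalent

Both queries return: [(3,)]

Reason: COUNT with WHERE vs conditional SUM (COALESCE handles empty-table NULL)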